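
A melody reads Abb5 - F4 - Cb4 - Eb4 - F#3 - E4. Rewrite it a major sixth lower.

Cbb5 Ab3 Ebb3 Gb3 A2 G3

Abb5 to Cbb5
F4 to Ab3
Cb4 to Ebb3
Eb4 to Gb3
F#3 to A2
E4 to G3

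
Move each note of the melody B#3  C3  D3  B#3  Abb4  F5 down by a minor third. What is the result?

B#3 → G##3
C3 → A2
D3 → B2
B#3 → G##3
Abb4 → Fb4
F5 → D5

G##3 A2 B2 G##3 Fb4 D5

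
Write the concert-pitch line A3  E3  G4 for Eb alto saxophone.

The Eb alto saxophone sounds a major sixth below written, so the written part must be a major sixth above concert — transpose each note up.
A3 gives F#4
E3 gives C#4
G4 gives E5

F#4 C#4 E5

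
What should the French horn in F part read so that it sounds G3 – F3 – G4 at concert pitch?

D4 C4 D5

Written C4 sounds as F3 on the French horn in F, so concert pitches are written a perfect fifth up.
G3 becomes D4
F3 becomes C4
G4 becomes D5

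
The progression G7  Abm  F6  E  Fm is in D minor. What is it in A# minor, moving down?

D#7 Em C#6 B# C#m

D minor down to A# minor is a diminished fourth; each chord root moves by that interval while the quality stays the same.
G7: root G down a diminished fourth → D#, giving D#7.
Abm: root Ab down a diminished fourth → E, giving Em.
F6: root F down a diminished fourth → C#, giving C#6.
E: root E down a diminished fourth → B#, giving B#.
Fm: root F down a diminished fourth → C#, giving C#m.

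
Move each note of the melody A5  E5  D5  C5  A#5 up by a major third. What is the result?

A5 → C#6
E5 → G#5
D5 → F#5
C5 → E5
A#5 → C##6

C#6 G#5 F#5 E5 C##6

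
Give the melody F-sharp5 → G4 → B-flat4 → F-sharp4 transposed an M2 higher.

G#5 A4 C5 G#4

F#5 becomes G#5
G4 becomes A4
Bb4 becomes C5
F#4 becomes G#4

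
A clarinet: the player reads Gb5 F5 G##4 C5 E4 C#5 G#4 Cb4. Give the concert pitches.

Written C4 on the A clarinet sounds as A3, a minor third lower; apply that shift to every note.
Gb5 -> Eb5
F5 -> D5
G##4 -> E##4
C5 -> A4
E4 -> C#4
C#5 -> A#4
G#4 -> E#4
Cb4 -> Ab3

Eb5 D5 E##4 A4 C#4 A#4 E#4 Ab3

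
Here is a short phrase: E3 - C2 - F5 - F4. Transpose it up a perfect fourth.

E3 → A3
C2 → F2
F5 → Bb5
F4 → Bb4

A3 F2 Bb5 Bb4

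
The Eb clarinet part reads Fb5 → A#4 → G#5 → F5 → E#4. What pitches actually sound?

Abb5 C#5 B5 Ab5 G#4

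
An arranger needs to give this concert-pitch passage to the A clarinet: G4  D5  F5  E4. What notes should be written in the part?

Bb4 F5 Ab5 G4

The A clarinet sounds a minor third below written, so the written part must be a minor third above concert — transpose each note up.
G4 to Bb4
D5 to F5
F5 to Ab5
E4 to G4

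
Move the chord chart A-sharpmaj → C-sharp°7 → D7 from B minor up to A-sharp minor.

G##maj B#°7 C#7

B minor up to A-sharp minor is a major seventh; each chord root moves by that interval while the quality stays the same.
A-sharpmaj: root A-sharp up a major seventh → G##, giving G##maj.
C-sharp°7: root C-sharp up a major seventh → B#, giving B#°7.
D7: root D up a major seventh → C#, giving C#7.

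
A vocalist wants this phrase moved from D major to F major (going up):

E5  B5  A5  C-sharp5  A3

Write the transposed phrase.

G5 D6 C6 E5 C4

D major to F major up is a minor third, so every note moves up by that interval.
E5 becomes G5
B5 becomes D6
A5 becomes C6
C#5 becomes E5
A3 becomes C4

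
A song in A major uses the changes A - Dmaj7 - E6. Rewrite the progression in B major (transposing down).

A major down to B major is a minor seventh; each chord root moves by that interval while the quality stays the same.
A: root A down a minor seventh → B, giving B.
Dmaj7: root D down a minor seventh → E, giving Emaj7.
E6: root E down a minor seventh → F#, giving F#6.

B Emaj7 F#6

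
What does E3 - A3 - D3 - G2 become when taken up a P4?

E3 gives A3
A3 gives D4
D3 gives G3
G2 gives C3

A3 D4 G3 C3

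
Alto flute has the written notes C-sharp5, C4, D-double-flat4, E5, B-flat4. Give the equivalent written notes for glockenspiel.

G#2 G1 Abb1 B2 F2

First find concert pitch: the alto flute sounds a perfect fourth below written, so C-sharp5 C4 D-double-flat4 E5 B-flat4 sounds G#4 G3 Abb3 B4 F4.
Then write for glockenspiel: it sounds a perfect fifteenth above written, so the part must be a perfect fifteenth below concert.
G#4 → G#2
G3 → G1
Abb3 → Abb1
B4 → B2
F4 → F2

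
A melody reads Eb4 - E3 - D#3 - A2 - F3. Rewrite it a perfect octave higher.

Eb4 → Eb5
E3 → E4
D#3 → D#4
A2 → A3
F3 → F4

Eb5 E4 D#4 A3 F4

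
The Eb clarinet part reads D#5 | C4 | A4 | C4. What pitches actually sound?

F#5 Eb4 C5 Eb4

The Eb clarinet sounds a minor third above written, so transpose each written note up a minor third.
D#5 to F#5
C4 to Eb4
A4 to C5
C4 to Eb4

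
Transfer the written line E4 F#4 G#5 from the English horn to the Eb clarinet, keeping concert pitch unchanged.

F#3 G#3 A#4

First find concert pitch: the English horn sounds a perfect fifth below written, so E4 F#4 G#5 sounds A3 B3 C#5.
Then write for Eb clarinet: it sounds a minor third above written, so the part must be a minor third below concert.
A3 → F#3
B3 → G#3
C#5 → A#4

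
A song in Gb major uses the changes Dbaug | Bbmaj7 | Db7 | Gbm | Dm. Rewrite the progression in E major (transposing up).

Gb major up to E major is an augmented sixth; each chord root moves by that interval while the quality stays the same.
Dbaug: root Db up an augmented sixth → B, giving Baug.
Bbmaj7: root Bb up an augmented sixth → G#, giving G#maj7.
Db7: root Db up an augmented sixth → B, giving B7.
Gbm: root Gb up an augmented sixth → E, giving Em.
Dm: root D up an augmented sixth → B#, giving B#m.

Baug G#maj7 B7 Em B#m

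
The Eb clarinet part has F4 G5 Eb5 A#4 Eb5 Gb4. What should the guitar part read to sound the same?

Ab5 Bb6 Gb6 C#6 Gb6 Bbb5

First find concert pitch: the Eb clarinet sounds a minor third above written, so F4 G5 Eb5 A#4 Eb5 Gb4 sounds Ab4 Bb5 Gb5 C#5 Gb5 Bbb4.
Then write for guitar: it sounds a perfect octave below written, so the part must be a perfect octave above concert.
Ab4 → Ab5
Bb5 → Bb6
Gb5 → Gb6
C#5 → C#6
Gb5 → Gb6
Bbb4 → Bbb5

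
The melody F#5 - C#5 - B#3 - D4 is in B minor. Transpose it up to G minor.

D6 A5 G#4 Bb4

B minor to G minor up is a minor sixth, so every note moves up by that interval.
F#5 → D6
C#5 → A5
B#3 → G#4
D4 → Bb4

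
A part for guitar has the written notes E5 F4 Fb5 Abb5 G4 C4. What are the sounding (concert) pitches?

E4 F3 Fb4 Abb4 G3 C3

The guitar sounds a perfect octave below written, so transpose each written note down a perfect octave.
E5 -> E4
F4 -> F3
Fb5 -> Fb4
Abb5 -> Abb4
G4 -> G3
C4 -> C3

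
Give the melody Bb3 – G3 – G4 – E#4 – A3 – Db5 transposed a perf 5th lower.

Bb3: a fifth down reaches E, and 7 semitones makes it Eb3.
A perfect fifth down from G3 gives C3.
G4: a fifth down reaches C, and 7 semitones makes it C4.
A perfect fifth down from E#4 gives A#3.
A3: a fifth down reaches D, and 7 semitones makes it D3.
Db5 down a perfect fifth is Gb4.

Eb3 C3 C4 A#3 D3 Gb4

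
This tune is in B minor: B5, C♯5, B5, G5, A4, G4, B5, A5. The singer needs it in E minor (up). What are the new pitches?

E6 F#5 E6 C6 D5 C5 E6 D6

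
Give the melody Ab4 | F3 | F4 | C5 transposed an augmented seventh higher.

G#5 E#4 E#5 B#5

Ab4 → G#5
F3 → E#4
F4 → E#5
C5 → B#5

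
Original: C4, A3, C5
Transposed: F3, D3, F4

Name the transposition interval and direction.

down a perfect fifth

Take the first pair: C4 → F3. C to F spans 5 letter names, so the interval is some kind of fifth.
F3 to C4 is 7 semitones, which makes it a perfect fifth; the second version is lower, so the direction is down.
Checking another pair — C5 → F4 — gives the same interval.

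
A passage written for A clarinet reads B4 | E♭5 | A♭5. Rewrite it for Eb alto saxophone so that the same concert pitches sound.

E#5 A5 D6

First find concert pitch: the A clarinet sounds a minor third below written, so B4 E♭5 A♭5 sounds G#4 C5 F5.
Then write for Eb alto saxophone: it sounds a major sixth below written, so the part must be a major sixth above concert.
G#4 → E#5
C5 → A5
F5 → D6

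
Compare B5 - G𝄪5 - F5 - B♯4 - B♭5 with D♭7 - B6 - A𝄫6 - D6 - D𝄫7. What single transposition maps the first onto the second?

up a diminished tenth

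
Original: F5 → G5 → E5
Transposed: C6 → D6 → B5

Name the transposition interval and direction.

Take the first pair: F5 → C6. F to C spans 5 letter names, so the interval is some kind of fifth.
F5 to C6 is 7 semitones, which makes it a perfect fifth; the second version is higher, so the direction is up.
Checking another pair — E5 → B5 — gives the same interval.

up a perfect fifth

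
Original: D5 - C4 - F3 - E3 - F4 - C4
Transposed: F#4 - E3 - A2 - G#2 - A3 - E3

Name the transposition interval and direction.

down a minor sixth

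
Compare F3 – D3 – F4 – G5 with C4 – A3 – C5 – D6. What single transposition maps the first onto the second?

Take the first pair: F3 → C4. F to C spans 5 letter names, so the interval is some kind of fifth.
F3 to C4 is 7 semitones, which makes it a perfect fifth; the second version is higher, so the direction is up.
Checking another pair — G5 → D6 — gives the same interval.

up a perfect fifth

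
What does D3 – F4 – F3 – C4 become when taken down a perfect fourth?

A2 C4 C3 G3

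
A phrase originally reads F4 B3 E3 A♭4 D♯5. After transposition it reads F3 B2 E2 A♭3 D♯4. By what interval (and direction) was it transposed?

down a perfect octave

From F4 to F3 is 8 letter names — an octave of some quality.
F3 to F4 is 12 semitones, which makes it a perfect octave; the second version is lower, so the direction is down.
Checking another pair — D#5 → D#4 — gives the same interval.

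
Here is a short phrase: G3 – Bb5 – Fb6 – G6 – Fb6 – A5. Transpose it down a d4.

D#3 F#5 C6 D#6 C6 E#5

G3 down a diminished fourth is D#3.
Bb5 down a diminished fourth is F#5.
Fb6: a fourth down reaches C, and 4 semitones makes it C6.
G6: a fourth down reaches D, and 4 semitones makes it D#6.
A diminished fourth down from Fb6 gives C6.
A diminished fourth down from A5 gives E#5.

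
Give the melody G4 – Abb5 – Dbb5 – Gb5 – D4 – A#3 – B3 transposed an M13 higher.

E6 Fb7 Bbb6 Eb7 B5 F##5 G#5

G4: a thirteenth up reaches E, and 21 semitones makes it E6.
Abb5 up a major thirteenth is Fb7.
A major thirteenth up from Dbb5 gives Bbb6.
Gb5: a thirteenth up reaches E, and 21 semitones makes it Eb7.
D4 up a major thirteenth is B5.
A major thirteenth up from A#3 gives F##5.
B3 up a major thirteenth is G#5.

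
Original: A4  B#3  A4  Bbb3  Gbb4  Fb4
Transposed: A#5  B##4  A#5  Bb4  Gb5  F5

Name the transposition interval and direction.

From A4 to A#5 is 8 letter names — an octave of some quality.
A4 to A#5 is 13 semitones, which makes it an augmented octave; the second version is higher, so the direction is up.
Checking another pair — Fb4 → F5 — gives the same interval.

up an augmented octave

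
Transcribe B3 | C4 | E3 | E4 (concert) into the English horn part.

Written C4 sounds as F3 on the English horn, so concert pitches are written a perfect fifth up.
B3 becomes F#4
C4 becomes G4
E3 becomes B3
E4 becomes B4

F#4 G4 B3 B4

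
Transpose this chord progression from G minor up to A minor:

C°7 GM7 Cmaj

G minor up to A minor is a major second; each chord root moves by that interval while the quality stays the same.
C°7: root C up a major second → D, giving D°7.
GM7: root G up a major second → A, giving AM7.
Cmaj: root C up a major second → D, giving Dmaj.

D°7 AM7 Dmaj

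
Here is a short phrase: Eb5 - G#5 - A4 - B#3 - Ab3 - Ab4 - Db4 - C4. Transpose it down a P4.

Eb5 down a perfect fourth is Bb4.
A perfect fourth down from G#5 gives D#5.
A perfect fourth down from A4 gives E4.
A perfect fourth down from B#3 gives F##3.
Ab3 down a perfect fourth is Eb3.
Ab4 down a perfect fourth is Eb4.
Db4: a fourth down reaches A, and 5 semitones makes it Ab3.
C4: a fourth down reaches G, and 5 semitones makes it G3.

Bb4 D#5 E4 F##3 Eb3 Eb4 Ab3 G3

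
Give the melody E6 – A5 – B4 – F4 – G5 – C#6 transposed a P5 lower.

E6 down a perfect fifth is A5.
A perfect fifth down from A5 gives D5.
A perfect fifth down from B4 gives E4.
F4: a fifth down reaches B, and 7 semitones makes it Bb3.
G5: a fifth down reaches C, and 7 semitones makes it C5.
A perfect fifth down from C#6 gives F#5.

A5 D5 E4 Bb3 C5 F#5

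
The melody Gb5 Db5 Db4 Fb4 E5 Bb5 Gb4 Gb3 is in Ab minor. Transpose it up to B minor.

A5 E5 E4 G4 F##5 C#6 A4 A3

Ab minor to B minor up is an augmented second, so every note moves up by that interval.
Gb5 becomes A5
Db5 becomes E5
Db4 becomes E4
Fb4 becomes G4
E5 becomes F##5
Bb5 becomes C#6
Gb4 becomes A4
Gb3 becomes A3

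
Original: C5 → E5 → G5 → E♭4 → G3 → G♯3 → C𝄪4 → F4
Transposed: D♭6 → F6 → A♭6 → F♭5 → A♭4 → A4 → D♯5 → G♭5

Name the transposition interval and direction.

up a minor ninth

Take the first pair: C5 → Db6. C to D spans 9 letter names, so the interval is some kind of ninth.
C5 to Db6 is 13 semitones, which makes it a minor ninth; the second version is higher, so the direction is up.
Checking another pair — F4 → Gb5 — gives the same interval.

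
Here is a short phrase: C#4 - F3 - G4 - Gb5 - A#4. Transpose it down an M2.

C#4 gives B3
F3 gives Eb3
G4 gives F4
Gb5 gives Fb5
A#4 gives G#4

B3 Eb3 F4 Fb5 G#4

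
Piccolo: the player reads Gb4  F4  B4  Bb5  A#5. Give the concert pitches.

Gb5 F5 B5 Bb6 A#6

The piccolo sounds a perfect octave above written, so transpose each written note up a perfect octave.
Gb4 becomes Gb5
F4 becomes F5
B4 becomes B5
Bb5 becomes Bb6
A#5 becomes A#6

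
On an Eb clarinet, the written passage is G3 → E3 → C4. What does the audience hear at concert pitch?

Bb3 G3 Eb4

Written C4 on the Eb clarinet sounds as Eb4, a minor third higher; apply that shift to every note.
G3 to Bb3
E3 to G3
C4 to Eb4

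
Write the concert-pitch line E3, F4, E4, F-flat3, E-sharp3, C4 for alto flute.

The alto flute sounds a perfect fourth below written, so the written part must be a perfect fourth above concert — transpose each note up.
E3 -> A3
F4 -> Bb4
E4 -> A4
Fb3 -> Bbb3
E#3 -> A#3
C4 -> F4

A3 Bb4 A4 Bbb3 A#3 F4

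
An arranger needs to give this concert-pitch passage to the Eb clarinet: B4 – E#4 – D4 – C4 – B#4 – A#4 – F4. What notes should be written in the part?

Written C4 sounds as Eb4 on the Eb clarinet, so concert pitches are written a minor third down.
B4 to G#4
E#4 to C##4
D4 to B3
C4 to A3
B#4 to G##4
A#4 to F##4
F4 to D4

G#4 C##4 B3 A3 G##4 F##4 D4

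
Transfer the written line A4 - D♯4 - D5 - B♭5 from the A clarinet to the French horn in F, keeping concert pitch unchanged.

C#5 F##4 F#5 D6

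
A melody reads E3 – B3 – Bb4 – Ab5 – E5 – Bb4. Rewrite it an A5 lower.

E3 becomes Ab2
B3 becomes Eb3
Bb4 becomes Ebb4
Ab5 becomes Dbb5
E5 becomes Ab4
Bb4 becomes Ebb4

Ab2 Eb3 Ebb4 Dbb5 Ab4 Ebb4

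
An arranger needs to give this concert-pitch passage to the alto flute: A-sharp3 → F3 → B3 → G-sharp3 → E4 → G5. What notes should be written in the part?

D#4 Bb3 E4 C#4 A4 C6

Written C4 sounds as G3 on the alto flute, so concert pitches are written a perfect fourth up.
A#3 becomes D#4
F3 becomes Bb3
B3 becomes E4
G#3 becomes C#4
E4 becomes A4
G5 becomes C6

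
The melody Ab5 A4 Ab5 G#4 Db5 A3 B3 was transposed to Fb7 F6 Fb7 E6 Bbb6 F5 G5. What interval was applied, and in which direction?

up a minor thirteenth

Take the first pair: Ab5 → Fb7. A to F spans 13 letter names, so the interval is some kind of thirteenth.
Ab5 to Fb7 is 20 semitones, which makes it a minor thirteenth; the second version is higher, so the direction is up.
Checking another pair — B3 → G5 — gives the same interval.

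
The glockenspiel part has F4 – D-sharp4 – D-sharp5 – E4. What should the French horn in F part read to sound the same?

First find concert pitch: the glockenspiel sounds a perfect fifteenth above written, so F4 D-sharp4 D-sharp5 E4 sounds F6 D#6 D#7 E6.
Then write for French horn in F: it sounds a perfect fifth below written, so the part must be a perfect fifth above concert.
F6 → C7
D#6 → A#6
D#7 → A#7
E6 → B6

C7 A#6 A#7 B6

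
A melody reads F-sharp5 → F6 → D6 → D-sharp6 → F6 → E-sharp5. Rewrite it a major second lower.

E5 Eb6 C6 C#6 Eb6 D#5

F#5 down a major second is E5.
F6 down a major second is Eb6.
D6 down a major second is C6.
D#6: a second down reaches C, and 2 semitones makes it C#6.
A major second down from F6 gives Eb6.
A major second down from E#5 gives D#5.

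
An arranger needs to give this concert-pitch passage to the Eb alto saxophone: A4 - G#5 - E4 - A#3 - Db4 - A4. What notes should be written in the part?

Written C4 sounds as Eb3 on the Eb alto saxophone, so concert pitches are written a major sixth up.
A4 becomes F#5
G#5 becomes E#6
E4 becomes C#5
A#3 becomes F##4
Db4 becomes Bb4
A4 becomes F#5

F#5 E#6 C#5 F##4 Bb4 F#5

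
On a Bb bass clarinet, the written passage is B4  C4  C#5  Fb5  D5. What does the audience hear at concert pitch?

A3 Bb2 B3 Ebb4 C4

The Bb bass clarinet sounds a major ninth below written, so transpose each written note down a major ninth.
B4 becomes A3
C4 becomes Bb2
C#5 becomes B3
Fb5 becomes Ebb4
D5 becomes C4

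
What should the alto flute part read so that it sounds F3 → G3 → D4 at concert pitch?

Bb3 C4 G4

Written C4 sounds as G3 on the alto flute, so concert pitches are written a perfect fourth up.
F3 -> Bb3
G3 -> C4
D4 -> G4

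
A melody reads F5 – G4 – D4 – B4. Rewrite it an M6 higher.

D6 E5 B4 G#5

F5 → D6
G4 → E5
D4 → B4
B4 → G#5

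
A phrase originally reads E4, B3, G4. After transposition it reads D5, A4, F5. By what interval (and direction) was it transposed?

From E4 to D5 is 7 letter names — a seventh of some quality.
E4 to D5 is 10 semitones, which makes it a minor seventh; the second version is higher, so the direction is up.
Checking another pair — G4 → F5 — gives the same interval.

up a minor seventh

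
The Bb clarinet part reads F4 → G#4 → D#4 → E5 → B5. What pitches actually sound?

Eb4 F#4 C#4 D5 A5

Written C4 on the Bb clarinet sounds as Bb3, a major second lower; apply that shift to every note.
F4 to Eb4
G#4 to F#4
D#4 to C#4
E5 to D5
B5 to A5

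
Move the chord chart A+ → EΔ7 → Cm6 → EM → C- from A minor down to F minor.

A minor down to F minor is a major third; each chord root moves by that interval while the quality stays the same.
A+: root A down a major third → F, giving F+.
EΔ7: root E down a major third → C, giving CΔ7.
Cm6: root C down a major third → Ab, giving Abm6.
EM: root E down a major third → C, giving CM.
C-: root C down a major third → Ab, giving Ab-.

F+ CΔ7 Abm6 CM Ab-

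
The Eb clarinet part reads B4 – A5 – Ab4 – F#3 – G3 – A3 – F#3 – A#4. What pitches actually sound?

D5 C6 Cb5 A3 Bb3 C4 A3 C#5

The Eb clarinet sounds a minor third above written, so transpose each written note up a minor third.
B4 becomes D5
A5 becomes C6
Ab4 becomes Cb5
F#3 becomes A3
G3 becomes Bb3
A3 becomes C4
F#3 becomes A3
A#4 becomes C#5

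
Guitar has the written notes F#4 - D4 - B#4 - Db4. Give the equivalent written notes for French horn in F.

First find concert pitch: the guitar sounds a perfect octave below written, so F#4 D4 B#4 Db4 sounds F#3 D3 B#3 Db3.
Then write for French horn in F: it sounds a perfect fifth below written, so the part must be a perfect fifth above concert.
F#3 → C#4
D3 → A3
B#3 → F##4
Db3 → Ab3

C#4 A3 F##4 Ab3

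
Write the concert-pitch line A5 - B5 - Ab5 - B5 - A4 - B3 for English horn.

E6 F#6 Eb6 F#6 E5 F#4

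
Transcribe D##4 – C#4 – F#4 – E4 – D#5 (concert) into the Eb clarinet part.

B##3 A#3 D#4 C#4 B#4

The Eb clarinet sounds a minor third above written, so the written part must be a minor third below concert — transpose each note down.
D##4 becomes B##3
C#4 becomes A#3
F#4 becomes D#4
E4 becomes C#4
D#5 becomes B#4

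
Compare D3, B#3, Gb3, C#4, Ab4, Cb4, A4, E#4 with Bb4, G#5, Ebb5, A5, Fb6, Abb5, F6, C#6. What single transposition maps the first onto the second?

up a minor thirteenth

From D3 to Bb4 is 13 letter names — a thirteenth of some quality.
D3 to Bb4 is 20 semitones, which makes it a minor thirteenth; the second version is higher, so the direction is up.
Checking another pair — E#4 → C#6 — gives the same interval.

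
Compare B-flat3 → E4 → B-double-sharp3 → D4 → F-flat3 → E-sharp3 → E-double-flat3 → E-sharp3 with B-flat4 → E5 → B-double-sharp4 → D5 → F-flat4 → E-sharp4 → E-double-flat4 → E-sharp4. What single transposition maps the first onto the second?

up a perfect octave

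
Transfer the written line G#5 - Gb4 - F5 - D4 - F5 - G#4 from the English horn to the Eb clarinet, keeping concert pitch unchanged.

First find concert pitch: the English horn sounds a perfect fifth below written, so G#5 Gb4 F5 D4 F5 G#4 sounds C#5 Cb4 Bb4 G3 Bb4 C#4.
Then write for Eb clarinet: it sounds a minor third above written, so the part must be a minor third below concert.
C#5 → A#4
Cb4 → Ab3
Bb4 → G4
G3 → E3
Bb4 → G4
C#4 → A#3

A#4 Ab3 G4 E3 G4 A#3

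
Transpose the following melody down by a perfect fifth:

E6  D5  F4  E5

A5 G4 Bb3 A4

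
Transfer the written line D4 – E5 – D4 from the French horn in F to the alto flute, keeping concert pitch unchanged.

First find concert pitch: the French horn in F sounds a perfect fifth below written, so D4 E5 D4 sounds G3 A4 G3.
Then write for alto flute: it sounds a perfect fourth below written, so the part must be a perfect fourth above concert.
G3 → C4
A4 → D5
G3 → C4

C4 D5 C4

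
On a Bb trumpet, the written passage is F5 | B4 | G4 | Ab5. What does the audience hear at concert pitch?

Written C4 on the Bb trumpet sounds as Bb3, a major second lower; apply that shift to every note.
F5 → Eb5
B4 → A4
G4 → F4
Ab5 → Gb5

Eb5 A4 F4 Gb5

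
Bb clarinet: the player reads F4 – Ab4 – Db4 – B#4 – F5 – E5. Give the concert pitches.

Written C4 on the Bb clarinet sounds as Bb3, a major second lower; apply that shift to every note.
F4 → Eb4
Ab4 → Gb4
Db4 → Cb4
B#4 → A#4
F5 → Eb5
E5 → D5

Eb4 Gb4 Cb4 A#4 Eb5 D5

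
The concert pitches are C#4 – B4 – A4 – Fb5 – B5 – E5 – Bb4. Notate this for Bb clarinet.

D#4 C#5 B4 Gb5 C#6 F#5 C5

The Bb clarinet sounds a major second below written, so the written part must be a major second above concert — transpose each note up.
C#4 -> D#4
B4 -> C#5
A4 -> B4
Fb5 -> Gb5
B5 -> C#6
E5 -> F#5
Bb4 -> C5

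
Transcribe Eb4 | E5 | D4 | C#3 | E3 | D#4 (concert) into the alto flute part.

The alto flute sounds a perfect fourth below written, so the written part must be a perfect fourth above concert — transpose each note up.
Eb4 -> Ab4
E5 -> A5
D4 -> G4
C#3 -> F#3
E3 -> A3
D#4 -> G#4

Ab4 A5 G4 F#3 A3 G#4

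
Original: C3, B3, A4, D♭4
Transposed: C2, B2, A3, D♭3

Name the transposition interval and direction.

down a perfect octave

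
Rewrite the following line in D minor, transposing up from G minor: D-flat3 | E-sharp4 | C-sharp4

From G up to D is a perfect fifth; apply that to each pitch.
Db3 → Ab3
E#4 → B#4
C#4 → G#4

Ab3 B#4 G#4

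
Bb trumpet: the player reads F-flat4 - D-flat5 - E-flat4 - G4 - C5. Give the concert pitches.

Written C4 on the Bb trumpet sounds as Bb3, a major second lower; apply that shift to every note.
Fb4 gives Ebb4
Db5 gives Cb5
Eb4 gives Db4
G4 gives F4
C5 gives Bb4

Ebb4 Cb5 Db4 F4 Bb4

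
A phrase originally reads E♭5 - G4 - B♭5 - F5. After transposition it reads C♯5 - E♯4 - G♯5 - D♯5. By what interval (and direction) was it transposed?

down a diminished third

From Eb5 to C#5 is 3 letter names — a third of some quality.
C#5 to Eb5 is 2 semitones, which makes it a diminished third; the second version is lower, so the direction is down.
Checking another pair — F5 → D#5 — gives the same interval.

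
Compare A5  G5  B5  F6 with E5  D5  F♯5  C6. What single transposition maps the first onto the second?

down a perfect fourth

From A5 to E5 is 4 letter names — a fourth of some quality.
E5 to A5 is 5 semitones, which makes it a perfect fourth; the second version is lower, so the direction is down.
Checking another pair — F6 → C6 — gives the same interval.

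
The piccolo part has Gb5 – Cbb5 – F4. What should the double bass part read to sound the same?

Gb7 Cbb7 F6

First find concert pitch: the piccolo sounds a perfect octave above written, so Gb5 Cbb5 F4 sounds Gb6 Cbb6 F5.
Then write for double bass: it sounds a perfect octave below written, so the part must be a perfect octave above concert.
Gb6 → Gb7
Cbb6 → Cbb7
F5 → F6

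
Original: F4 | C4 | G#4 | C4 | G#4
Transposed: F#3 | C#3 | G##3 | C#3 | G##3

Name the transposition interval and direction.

down a diminished octave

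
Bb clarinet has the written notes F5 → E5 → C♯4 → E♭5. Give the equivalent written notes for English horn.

First find concert pitch: the Bb clarinet sounds a major second below written, so F5 E5 C♯4 E♭5 sounds Eb5 D5 B3 Db5.
Then write for English horn: it sounds a perfect fifth below written, so the part must be a perfect fifth above concert.
Eb5 → Bb5
D5 → A5
B3 → F#4
Db5 → Ab5

Bb5 A5 F#4 Ab5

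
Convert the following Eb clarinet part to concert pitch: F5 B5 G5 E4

Written C4 on the Eb clarinet sounds as Eb4, a minor third higher; apply that shift to every note.
F5 becomes Ab5
B5 becomes D6
G5 becomes Bb5
E4 becomes G4

Ab5 D6 Bb5 G4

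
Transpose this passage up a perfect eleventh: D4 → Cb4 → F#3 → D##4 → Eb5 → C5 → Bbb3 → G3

D4 gives G5
Cb4 gives Fb5
F#3 gives B4
D##4 gives G##5
Eb5 gives Ab6
C5 gives F6
Bbb3 gives Ebb5
G3 gives C5

G5 Fb5 B4 G##5 Ab6 F6 Ebb5 C5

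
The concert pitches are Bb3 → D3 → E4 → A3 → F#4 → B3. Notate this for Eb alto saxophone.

The Eb alto saxophone sounds a major sixth below written, so the written part must be a major sixth above concert — transpose each note up.
Bb3 to G4
D3 to B3
E4 to C#5
A3 to F#4
F#4 to D#5
B3 to G#4

G4 B3 C#5 F#4 D#5 G#4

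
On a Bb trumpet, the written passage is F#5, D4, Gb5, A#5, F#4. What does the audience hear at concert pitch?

E5 C4 Fb5 G#5 E4

The Bb trumpet sounds a major second below written, so transpose each written note down a major second.
F#5 -> E5
D4 -> C4
Gb5 -> Fb5
A#5 -> G#5
F#4 -> E4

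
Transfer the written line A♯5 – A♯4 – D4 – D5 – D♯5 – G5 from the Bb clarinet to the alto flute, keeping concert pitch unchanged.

First find concert pitch: the Bb clarinet sounds a major second below written, so A♯5 A♯4 D4 D5 D♯5 G5 sounds G#5 G#4 C4 C5 C#5 F5.
Then write for alto flute: it sounds a perfect fourth below written, so the part must be a perfect fourth above concert.
G#5 → C#6
G#4 → C#5
C4 → F4
C5 → F5
C#5 → F#5
F5 → Bb5

C#6 C#5 F4 F5 F#5 Bb5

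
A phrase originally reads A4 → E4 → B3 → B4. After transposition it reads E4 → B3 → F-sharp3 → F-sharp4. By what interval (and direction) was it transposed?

From A4 to E4 is 4 letter names — a fourth of some quality.
E4 to A4 is 5 semitones, which makes it a perfect fourth; the second version is lower, so the direction is down.
Checking another pair — B4 → F#4 — gives the same interval.

down a perfect fourth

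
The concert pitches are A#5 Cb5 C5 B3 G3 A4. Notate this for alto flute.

Written C4 sounds as G3 on the alto flute, so concert pitches are written a perfect fourth up.
A#5 -> D#6
Cb5 -> Fb5
C5 -> F5
B3 -> E4
G3 -> C4
A4 -> D5

D#6 Fb5 F5 E4 C4 D5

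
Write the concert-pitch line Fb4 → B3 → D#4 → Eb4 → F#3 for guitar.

Written C4 sounds as C3 on the guitar, so concert pitches are written a perfect octave up.
Fb4 gives Fb5
B3 gives B4
D#4 gives D#5
Eb4 gives Eb5
F#3 gives F#4

Fb5 B4 D#5 Eb5 F#4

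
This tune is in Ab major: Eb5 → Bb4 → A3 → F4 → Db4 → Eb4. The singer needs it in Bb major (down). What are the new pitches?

From Ab down to Bb is a minor seventh; apply that to each pitch.
Eb5 to F4
Bb4 to C4
A3 to B2
F4 to G3
Db4 to Eb3
Eb4 to F3

F4 C4 B2 G3 Eb3 F3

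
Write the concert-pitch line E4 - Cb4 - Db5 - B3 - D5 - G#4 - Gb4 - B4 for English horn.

Written C4 sounds as F3 on the English horn, so concert pitches are written a perfect fifth up.
E4 to B4
Cb4 to Gb4
Db5 to Ab5
B3 to F#4
D5 to A5
G#4 to D#5
Gb4 to Db5
B4 to F#5

B4 Gb4 Ab5 F#4 A5 D#5 Db5 F#5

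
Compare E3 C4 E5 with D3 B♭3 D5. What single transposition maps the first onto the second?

down a major second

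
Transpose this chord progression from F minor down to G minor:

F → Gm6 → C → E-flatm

F minor down to G minor is a minor seventh; each chord root moves by that interval while the quality stays the same.
F: root F down a minor seventh → G, giving G.
Gm6: root G down a minor seventh → A, giving Am6.
C: root C down a minor seventh → D, giving D.
E-flatm: root E-flat down a minor seventh → F, giving Fm.

G Am6 D Fm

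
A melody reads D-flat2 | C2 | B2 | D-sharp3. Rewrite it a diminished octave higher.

Dbb3 Cb3 Bb3 D4

Db2 → Dbb3
C2 → Cb3
B2 → Bb3
D#3 → D4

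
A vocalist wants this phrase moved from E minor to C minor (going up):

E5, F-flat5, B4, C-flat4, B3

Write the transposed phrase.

From E up to C is a minor sixth; apply that to each pitch.
E5 -> C6
Fb5 -> Dbb6
B4 -> G5
Cb4 -> Abb4
B3 -> G4

C6 Dbb6 G5 Abb4 G4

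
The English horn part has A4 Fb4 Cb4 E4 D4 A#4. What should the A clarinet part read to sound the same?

F4 Dbb4 Abb3 C4 Bb3 F#4

First find concert pitch: the English horn sounds a perfect fifth below written, so A4 Fb4 Cb4 E4 D4 A#4 sounds D4 Bbb3 Fb3 A3 G3 D#4.
Then write for A clarinet: it sounds a minor third below written, so the part must be a minor third above concert.
D4 → F4
Bbb3 → Dbb4
Fb3 → Abb3
A3 → C4
G3 → Bb3
D#4 → F#4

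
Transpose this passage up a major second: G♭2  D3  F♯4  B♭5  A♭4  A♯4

Ab2 E3 G#4 C6 Bb4 B#4

Gb2 → Ab2
D3 → E3
F#4 → G#4
Bb5 → C6
Ab4 → Bb4
A#4 → B#4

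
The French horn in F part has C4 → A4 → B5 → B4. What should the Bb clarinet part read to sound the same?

G3 E4 F#5 F#4

First find concert pitch: the French horn in F sounds a perfect fifth below written, so C4 A4 B5 B4 sounds F3 D4 E5 E4.
Then write for Bb clarinet: it sounds a major second below written, so the part must be a major second above concert.
F3 → G3
D4 → E4
E5 → F#5
E4 → F#4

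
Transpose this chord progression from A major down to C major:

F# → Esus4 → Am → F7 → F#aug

A major down to C major is a major sixth; each chord root moves by that interval while the quality stays the same.
F#: root F# down a major sixth → A, giving A.
Esus4: root E down a major sixth → G, giving Gsus4.
Am: root A down a major sixth → C, giving Cm.
F7: root F down a major sixth → Ab, giving Ab7.
F#aug: root F# down a major sixth → A, giving Aaug.

A Gsus4 Cm Ab7 Aaug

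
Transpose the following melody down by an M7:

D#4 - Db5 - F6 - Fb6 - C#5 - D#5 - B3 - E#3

E3 Ebb4 Gb5 Gbb5 D4 E4 C3 F#2

D#4 → E3
Db5 → Ebb4
F6 → Gb5
Fb6 → Gbb5
C#5 → D4
D#5 → E4
B3 → C3
E#3 → F#2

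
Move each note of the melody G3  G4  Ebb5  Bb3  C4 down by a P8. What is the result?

G3 becomes G2
G4 becomes G3
Ebb5 becomes Ebb4
Bb3 becomes Bb2
C4 becomes C3

G2 G3 Ebb4 Bb2 C3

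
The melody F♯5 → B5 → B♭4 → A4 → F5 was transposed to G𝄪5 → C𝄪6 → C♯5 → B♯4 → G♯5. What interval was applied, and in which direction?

up an augmented second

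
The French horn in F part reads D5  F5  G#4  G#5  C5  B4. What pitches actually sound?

Written C4 on the French horn in F sounds as F3, a perfect fifth lower; apply that shift to every note.
D5 gives G4
F5 gives Bb4
G#4 gives C#4
G#5 gives C#5
C5 gives F4
B4 gives E4

G4 Bb4 C#4 C#5 F4 E4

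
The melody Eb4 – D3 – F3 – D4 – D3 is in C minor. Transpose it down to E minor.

From C down to E is a minor sixth; apply that to each pitch.
Eb4 gives G3
D3 gives F#2
F3 gives A2
D4 gives F#3
D3 gives F#2

G3 F#2 A2 F#3 F#2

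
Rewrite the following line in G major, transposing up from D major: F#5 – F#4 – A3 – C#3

B5 B4 D4 F#3

From D up to G is a perfect fourth; apply that to each pitch.
F#5 gives B5
F#4 gives B4
A3 gives D4
C#3 gives F#3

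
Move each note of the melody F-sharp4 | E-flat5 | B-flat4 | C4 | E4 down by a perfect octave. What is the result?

A perfect octave down from F#4 gives F#3.
Eb5: an octave down reaches E, and 12 semitones makes it Eb4.
A perfect octave down from Bb4 gives Bb3.
C4 down a perfect octave is C3.
E4 down a perfect octave is E3.

F#3 Eb4 Bb3 C3 E3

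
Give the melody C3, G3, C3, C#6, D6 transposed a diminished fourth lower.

G#2 D#3 G#2 G##5 A#5

C3: a fourth down reaches G, and 4 semitones makes it G#2.
G3: a fourth down reaches D, and 4 semitones makes it D#3.
C3: a fourth down reaches G, and 4 semitones makes it G#2.
C#6 down a diminished fourth is G##5.
D6 down a diminished fourth is A#5.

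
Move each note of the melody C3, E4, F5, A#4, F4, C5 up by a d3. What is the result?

C3 up a diminished third is Ebb3.
E4 up a diminished third is Gb4.
A diminished third up from F5 gives Abb5.
A diminished third up from A#4 gives C5.
A diminished third up from F4 gives Abb4.
C5 up a diminished third is Ebb5.

Ebb3 Gb4 Abb5 C5 Abb4 Ebb5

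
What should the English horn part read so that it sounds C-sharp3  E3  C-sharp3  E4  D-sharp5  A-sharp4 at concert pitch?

G#3 B3 G#3 B4 A#5 E#5

Written C4 sounds as F3 on the English horn, so concert pitches are written a perfect fifth up.
C#3 -> G#3
E3 -> B3
C#3 -> G#3
E4 -> B4
D#5 -> A#5
A#4 -> E#5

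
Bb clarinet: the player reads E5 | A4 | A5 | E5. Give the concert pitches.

D5 G4 G5 D5

The Bb clarinet sounds a major second below written, so transpose each written note down a major second.
E5 becomes D5
A4 becomes G4
A5 becomes G5
E5 becomes D5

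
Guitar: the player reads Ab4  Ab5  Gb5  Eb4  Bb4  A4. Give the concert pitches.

The guitar sounds a perfect octave below written, so transpose each written note down a perfect octave.
Ab4 -> Ab3
Ab5 -> Ab4
Gb5 -> Gb4
Eb4 -> Eb3
Bb4 -> Bb3
A4 -> A3

Ab3 Ab4 Gb4 Eb3 Bb3 A3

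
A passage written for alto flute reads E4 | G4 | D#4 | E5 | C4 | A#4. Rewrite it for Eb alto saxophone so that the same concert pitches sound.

G#4 B4 F##4 G#5 E4 C##5

First find concert pitch: the alto flute sounds a perfect fourth below written, so E4 G4 D#4 E5 C4 A#4 sounds B3 D4 A#3 B4 G3 E#4.
Then write for Eb alto saxophone: it sounds a major sixth below written, so the part must be a major sixth above concert.
B3 → G#4
D4 → B4
A#3 → F##4
B4 → G#5
G3 → E4
E#4 → C##5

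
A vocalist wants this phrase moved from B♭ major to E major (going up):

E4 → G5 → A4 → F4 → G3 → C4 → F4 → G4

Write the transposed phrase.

A#4 C#6 D#5 B4 C#4 F#4 B4 C#5

From B♭ up to E is an augmented fourth; apply that to each pitch.
E4 to A#4
G5 to C#6
A4 to D#5
F4 to B4
G3 to C#4
C4 to F#4
F4 to B4
G4 to C#5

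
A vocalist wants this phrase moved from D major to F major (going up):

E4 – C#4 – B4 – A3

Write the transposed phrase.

D major to F major up is a minor third, so every note moves up by that interval.
E4 becomes G4
C#4 becomes E4
B4 becomes D5
A3 becomes C4

G4 E4 D5 C4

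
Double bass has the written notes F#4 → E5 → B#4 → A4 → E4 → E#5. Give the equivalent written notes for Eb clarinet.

First find concert pitch: the double bass sounds a perfect octave below written, so F#4 E5 B#4 A4 E4 E#5 sounds F#3 E4 B#3 A3 E3 E#4.
Then write for Eb clarinet: it sounds a minor third above written, so the part must be a minor third below concert.
F#3 → D#3
E4 → C#4
B#3 → G##3
A3 → F#3
E3 → C#3
E#4 → C##4

D#3 C#4 G##3 F#3 C#3 C##4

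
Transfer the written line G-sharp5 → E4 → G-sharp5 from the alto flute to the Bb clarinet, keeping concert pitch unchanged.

E#5 C#4 E#5

First find concert pitch: the alto flute sounds a perfect fourth below written, so G-sharp5 E4 G-sharp5 sounds D#5 B3 D#5.
Then write for Bb clarinet: it sounds a major second below written, so the part must be a major second above concert.
D#5 → E#5
B3 → C#4
D#5 → E#5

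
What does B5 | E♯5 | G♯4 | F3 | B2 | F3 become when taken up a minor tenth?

D7 G#6 B5 Ab4 D4 Ab4

B5 becomes D7
E#5 becomes G#6
G#4 becomes B5
F3 becomes Ab4
B2 becomes D4
F3 becomes Ab4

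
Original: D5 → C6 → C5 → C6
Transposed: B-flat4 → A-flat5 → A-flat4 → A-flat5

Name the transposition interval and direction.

down a major third

Take the first pair: D5 → Bb4. D to B spans 3 letter names, so the interval is some kind of third.
Bb4 to D5 is 4 semitones, which makes it a major third; the second version is lower, so the direction is down.
Checking another pair — C6 → Ab5 — gives the same interval.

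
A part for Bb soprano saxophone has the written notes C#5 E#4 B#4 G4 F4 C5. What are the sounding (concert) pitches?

The Bb soprano saxophone sounds a major second below written, so transpose each written note down a major second.
C#5 → B4
E#4 → D#4
B#4 → A#4
G4 → F4
F4 → Eb4
C5 → Bb4

B4 D#4 A#4 F4 Eb4 Bb4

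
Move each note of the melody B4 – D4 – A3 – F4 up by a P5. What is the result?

F#5 A4 E4 C5

A perfect fifth up from B4 gives F#5.
D4 up a perfect fifth is A4.
A3: a fifth up reaches E, and 7 semitones makes it E4.
F4 up a perfect fifth is C5.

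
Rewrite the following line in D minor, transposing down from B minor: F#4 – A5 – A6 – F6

A3 C5 C6 Ab5

B minor to D minor down is a major sixth, so every note moves down by that interval.
F#4 becomes A3
A5 becomes C5
A6 becomes C6
F6 becomes Ab5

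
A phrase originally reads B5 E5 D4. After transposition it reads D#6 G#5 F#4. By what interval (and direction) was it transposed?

Take the first pair: B5 → D#6. B to D spans 3 letter names, so the interval is some kind of third.
B5 to D#6 is 4 semitones, which makes it a major third; the second version is higher, so the direction is up.
Checking another pair — D4 → F#4 — gives the same interval.

up a major third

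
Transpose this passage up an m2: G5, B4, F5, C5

Ab5 C5 Gb5 Db5

G5 gives Ab5
B4 gives C5
F5 gives Gb5
C5 gives Db5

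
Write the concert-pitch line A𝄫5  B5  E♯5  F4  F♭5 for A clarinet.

The A clarinet sounds a minor third below written, so the written part must be a minor third above concert — transpose each note up.
Abb5 becomes Cbb6
B5 becomes D6
E#5 becomes G#5
F4 becomes Ab4
Fb5 becomes Abb5

Cbb6 D6 G#5 Ab4 Abb5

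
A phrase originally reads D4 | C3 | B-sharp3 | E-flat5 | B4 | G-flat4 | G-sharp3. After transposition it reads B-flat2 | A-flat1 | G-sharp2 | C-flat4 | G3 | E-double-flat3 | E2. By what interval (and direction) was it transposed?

From D4 to Bb2 is 10 letter names — a tenth of some quality.
Bb2 to D4 is 16 semitones, which makes it a major tenth; the second version is lower, so the direction is down.
Checking another pair — G#3 → E2 — gives the same interval.

down a major tenth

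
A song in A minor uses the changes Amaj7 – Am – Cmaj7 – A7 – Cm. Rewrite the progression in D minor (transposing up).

Dmaj7 Dm Fmaj7 D7 Fm

A minor up to D minor is a perfect fourth; each chord root moves by that interval while the quality stays the same.
Amaj7: root A up a perfect fourth → D, giving Dmaj7.
Am: root A up a perfect fourth → D, giving Dm.
Cmaj7: root C up a perfect fourth → F, giving Fmaj7.
A7: root A up a perfect fourth → D, giving D7.
Cm: root C up a perfect fourth → F, giving Fm.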